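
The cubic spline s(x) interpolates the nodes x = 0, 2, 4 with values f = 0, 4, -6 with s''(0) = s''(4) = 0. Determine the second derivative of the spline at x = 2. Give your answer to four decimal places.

Put σ_i = s'' at the i-th knot. Here h = (2, 2) and Δ = (2, -5), so the interior equations h_(i-1)·σ_(i-1) + 2(h_(i-1)+h_i)·σ_i + h_i·σ_(i+1) = 6(Δ_i − Δ_(i-1)) read
  2·σ_0 + 8·σ_1 + 2·σ_2 = 6(Δ_1 - Δ_0) = -42
Natural end conditions: σ_0 = σ_2 = 0.
Hence σ_0 = 0, σ_1 = -21/4, σ_2 = 0.

-5.2500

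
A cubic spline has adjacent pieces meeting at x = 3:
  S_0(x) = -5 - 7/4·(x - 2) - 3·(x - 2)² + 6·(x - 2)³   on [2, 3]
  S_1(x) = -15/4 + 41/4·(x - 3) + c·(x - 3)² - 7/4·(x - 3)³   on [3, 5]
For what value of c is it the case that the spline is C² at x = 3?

S_0''(x) = -6 + 36·(x - 2), so S_0''(3) = 30. On the right, S_1''(3) = 2c, so c = 15.

15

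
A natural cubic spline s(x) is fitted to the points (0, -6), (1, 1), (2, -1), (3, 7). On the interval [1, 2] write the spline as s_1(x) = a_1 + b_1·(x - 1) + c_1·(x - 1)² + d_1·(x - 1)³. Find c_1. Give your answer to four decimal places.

-9.2000

With σ_i denoting the second derivative at x_i, h_i = 1, 1, 1, and Δ_i = (y_(i+1) − y_i)/h_i = 7, -2, 8:
  1·σ_0 + 4·σ_1 + 1·σ_2 = 6(Δ_1 - Δ_0) = -54
  1·σ_1 + 4·σ_2 + 1·σ_3 = 6(Δ_2 - Δ_1) = 60
Natural end conditions: σ_0 = σ_3 = 0.
Hence σ_0 = 0, σ_1 = -92/5, σ_2 = 98/5, σ_3 = 0.
On [1, 2], with s_1(x) = a_1 + b_1·(x - 1) + c_1·(x - 1)² + d_1·(x - 1)³: c_1 = σ_1/2 = -46/5, d_1 = (σ_2 - σ_1)/(6h_1) = 19/3, b_1 = Δ_1 - h_1(2σ_1 + σ_2)/6 = 13/15.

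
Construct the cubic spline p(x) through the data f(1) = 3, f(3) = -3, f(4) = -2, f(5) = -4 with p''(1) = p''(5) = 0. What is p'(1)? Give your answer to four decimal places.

-4.6522

Write M_i for p''(x_i). With h_i = 2, 1, 1 and divided differences Δ_i = -3, 1, -2, the continuity of p' gives the tridiagonal system
  2·M_0 + 6·M_1 + 1·M_2 = 6(Δ_1 - Δ_0) = 24
  1·M_1 + 4·M_2 + 1·M_3 = 6(Δ_2 - Δ_1) = -18
Natural end conditions: M_0 = M_3 = 0.
Solving: M_0 = 0, M_1 = 114/23, M_2 = -132/23, M_3 = 0.
On [1, 3], p'(x) = b_0 + 2c_0·(x - 1) + 3d_0·(x - 1)² with b_0 = Δ_0 - h_0(2M_0 + M_1)/6 = -107/23, c_0 = M_0/2 = 0, d_0 = (M_1 - M_0)/(6h_0) = 19/46. So p'(1) = -107/23.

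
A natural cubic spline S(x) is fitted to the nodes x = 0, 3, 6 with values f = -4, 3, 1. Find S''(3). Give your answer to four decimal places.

With M_i denoting the second derivative at x_i, h_i = 3, 3, and Δ_i = (y_(i+1) − y_i)/h_i = 7/3, -2/3:
  3·M_0 + 12·M_1 + 3·M_2 = 6(Δ_1 - Δ_0) = -18
Natural end conditions: M_0 = M_2 = 0.
Forward elimination and back-substitution give M_0 = 0, M_1 = -3/2, M_2 = 0.

-1.5000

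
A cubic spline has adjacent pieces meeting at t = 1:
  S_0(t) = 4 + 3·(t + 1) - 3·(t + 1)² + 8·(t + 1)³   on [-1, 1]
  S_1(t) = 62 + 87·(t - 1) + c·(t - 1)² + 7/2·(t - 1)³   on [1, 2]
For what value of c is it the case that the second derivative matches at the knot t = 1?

45

S_0''(t) = -6 + 48·(t + 1), so S_0''(1) = 90. On the right, S_1''(1) = 2c, so c = 45.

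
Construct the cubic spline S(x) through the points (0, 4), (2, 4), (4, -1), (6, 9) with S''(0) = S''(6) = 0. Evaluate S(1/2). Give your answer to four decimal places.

Let σ_i = S''(x_i). Step sizes h_i = 2, 2, 2; slopes of the chords Δ_i = (y_(i+1) - y_i)/h_i = 0, -5/2, 5.
  2·σ_0 + 8·σ_1 + 2·σ_2 = 6(Δ_1 - Δ_0) = -15
  2·σ_1 + 8·σ_2 + 2·σ_3 = 6(Δ_2 - Δ_1) = 45
Natural end conditions: σ_0 = σ_3 = 0.
Solving the tridiagonal system: σ_0 = 0, σ_1 = -7/2, σ_2 = 13/2, σ_3 = 0.
On [0, 2], S(x) = 4 + 7/6·x + 0·x² - 7/24·x³.
With x = 1/2: S(1/2) = 291/64.

4.5469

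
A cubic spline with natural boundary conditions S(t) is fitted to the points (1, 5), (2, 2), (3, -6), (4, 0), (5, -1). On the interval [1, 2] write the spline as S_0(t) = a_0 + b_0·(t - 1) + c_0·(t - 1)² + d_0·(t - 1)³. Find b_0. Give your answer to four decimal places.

-0.5357

Let σ_i = S''(x_i). Step sizes h_i = 1, 1, 1, 1; slopes of the chords Δ_i = (y_(i+1) - y_i)/h_i = -3, -8, 6, -1.
  1·σ_0 + 4·σ_1 + 1·σ_2 = 6(Δ_1 - Δ_0) = -30
  1·σ_1 + 4·σ_2 + 1·σ_3 = 6(Δ_2 - Δ_1) = 84
  1·σ_2 + 4·σ_3 + 1·σ_4 = 6(Δ_3 - Δ_2) = -42
Natural end conditions: σ_0 = σ_4 = 0.
Solving the tridiagonal system: σ_0 = 0, σ_1 = -207/14, σ_2 = 204/7, σ_3 = -249/14, σ_4 = 0.
On [1, 2], with S_0(t) = a_0 + b_0·(t - 1) + c_0·(t - 1)² + d_0·(t - 1)³: c_0 = σ_0/2 = 0, d_0 = (σ_1 - σ_0)/(6h_0) = -69/28, b_0 = Δ_0 - h_0(2σ_0 + σ_1)/6 = -15/28.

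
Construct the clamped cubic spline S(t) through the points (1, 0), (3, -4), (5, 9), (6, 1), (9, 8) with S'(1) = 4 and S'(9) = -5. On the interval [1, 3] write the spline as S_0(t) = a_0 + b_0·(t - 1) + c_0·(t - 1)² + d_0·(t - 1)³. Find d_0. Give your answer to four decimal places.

With σ_i denoting the second derivative at x_i, h_i = 2, 2, 1, 3, and Δ_i = (y_(i+1) − y_i)/h_i = -2, 13/2, -8, 7/3:
  2·σ_0 + 8·σ_1 + 2·σ_2 = 6(Δ_1 - Δ_0) = 51
  2·σ_1 + 6·σ_2 + 1·σ_3 = 6(Δ_2 - Δ_1) = -87
  1·σ_2 + 8·σ_3 + 3·σ_4 = 6(Δ_3 - Δ_2) = 62
Clamped end conditions give two more equations: 2h_0·σ_0 + h_0·σ_1 = 6(Δ_0 - S'(1)) = -36 and h_3·σ_3 + 2h_3·σ_4 = 6(S'(9) - Δ_3) = -44.
Solving the tridiagonal system: σ_0 = -2747/160, σ_1 = 1307/80, σ_2 = -3629/160, σ_3 = 1313/80, σ_4 = -7459/480.
On [1, 3], with S_0(t) = a_0 + b_0·(t - 1) + c_0·(t - 1)² + d_0·(t - 1)³: c_0 = σ_0/2 = -2747/320, d_0 = (σ_1 - σ_0)/(6h_0) = 1787/640, b_0 = Δ_0 - h_0(2σ_0 + σ_1)/6 = 4.

2.7922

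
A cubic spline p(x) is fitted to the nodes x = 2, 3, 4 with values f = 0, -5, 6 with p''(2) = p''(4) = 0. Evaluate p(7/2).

Put M_i = p'' at the i-th knot. Here h = (1, 1) and Δ = (-5, 11), so the interior equations h_(i-1)·M_(i-1) + 2(h_(i-1)+h_i)·M_i + h_i·M_(i+1) = 6(Δ_i − Δ_(i-1)) read
  1·M_0 + 4·M_1 + 1·M_2 = 6(Δ_1 - Δ_0) = 96
Natural end conditions: M_0 = M_2 = 0.
Hence M_0 = 0, M_1 = 24, M_2 = 0.
On [3, 4], p(x) = -5 + 3·(x - 3) + 12·(x - 3)² - 4·(x - 3)³.
With (x - 3) = 1/2: p(7/2) = -1.

-1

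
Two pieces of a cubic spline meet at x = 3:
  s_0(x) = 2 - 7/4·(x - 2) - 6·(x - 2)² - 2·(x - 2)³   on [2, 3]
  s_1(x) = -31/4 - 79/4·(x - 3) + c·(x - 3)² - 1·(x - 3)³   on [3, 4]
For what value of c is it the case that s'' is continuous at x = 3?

s_0''(x) = -12 - 12·(x - 2), so s_0''(3) = -24. On the right, s_1''(3) = 2c, so c = -12.

-12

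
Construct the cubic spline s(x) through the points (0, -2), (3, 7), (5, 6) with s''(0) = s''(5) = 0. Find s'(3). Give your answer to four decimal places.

0.9000

With M_i denoting the second derivative at x_i, h_i = 3, 2, and Δ_i = (y_(i+1) − y_i)/h_i = 3, -1/2:
  3·M_0 + 10·M_1 + 2·M_2 = 6(Δ_1 - Δ_0) = -21
Natural end conditions: M_0 = M_2 = 0.
Forward elimination and back-substitution give M_0 = 0, M_1 = -21/10, M_2 = 0.
On [3, 5], s'(x) = b_1 + 2c_1·(x - 3) + 3d_1·(x - 3)² with b_1 = Δ_1 - h_1(2M_1 + M_2)/6 = 9/10, c_1 = M_1/2 = -21/20, d_1 = (M_2 - M_1)/(6h_1) = 7/40. So s'(3) = 9/10.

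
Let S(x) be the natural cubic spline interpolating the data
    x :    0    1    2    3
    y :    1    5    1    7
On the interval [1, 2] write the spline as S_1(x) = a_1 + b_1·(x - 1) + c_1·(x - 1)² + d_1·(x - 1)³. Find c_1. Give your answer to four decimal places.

-8.4000

With m_i denoting the second derivative at x_i, h_i = 1, 1, 1, and Δ_i = (y_(i+1) − y_i)/h_i = 4, -4, 6:
  1·m_0 + 4·m_1 + 1·m_2 = 6(Δ_1 - Δ_0) = -48
  1·m_1 + 4·m_2 + 1·m_3 = 6(Δ_2 - Δ_1) = 60
Natural end conditions: m_0 = m_3 = 0.
Solving the tridiagonal system: m_0 = 0, m_1 = -84/5, m_2 = 96/5, m_3 = 0.
On [1, 2], with S_1(x) = a_1 + b_1·(x - 1) + c_1·(x - 1)² + d_1·(x - 1)³: c_1 = m_1/2 = -42/5, d_1 = (m_2 - m_1)/(6h_1) = 6, b_1 = Δ_1 - h_1(2m_1 + m_2)/6 = -8/5.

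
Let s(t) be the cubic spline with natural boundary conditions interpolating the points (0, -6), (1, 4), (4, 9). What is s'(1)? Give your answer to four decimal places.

7.9167

Put σ_i = s'' at the i-th knot. Here h = (1, 3) and Δ = (10, 5/3), so the interior equations h_(i-1)·σ_(i-1) + 2(h_(i-1)+h_i)·σ_i + h_i·σ_(i+1) = 6(Δ_i − Δ_(i-1)) read
  1·σ_0 + 8·σ_1 + 3·σ_2 = 6(Δ_1 - Δ_0) = -50
Natural end conditions: σ_0 = σ_2 = 0.
Forward elimination and back-substitution give σ_0 = 0, σ_1 = -25/4, σ_2 = 0.
On [1, 4], s'(t) = b_1 + 2c_1·(t - 1) + 3d_1·(t - 1)² with b_1 = Δ_1 - h_1(2σ_1 + σ_2)/6 = 95/12, c_1 = σ_1/2 = -25/8, d_1 = (σ_2 - σ_1)/(6h_1) = 25/72. So s'(1) = 95/12.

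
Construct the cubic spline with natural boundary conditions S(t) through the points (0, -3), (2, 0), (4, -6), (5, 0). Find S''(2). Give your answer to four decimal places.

-6.1364

Write M_i for S''(x_i). With h_i = 2, 2, 1 and divided differences Δ_i = 3/2, -3, 6, the continuity of S' gives the tridiagonal system
  2·M_0 + 8·M_1 + 2·M_2 = 6(Δ_1 - Δ_0) = -27
  2·M_1 + 6·M_2 + 1·M_3 = 6(Δ_2 - Δ_1) = 54
Natural end conditions: M_0 = M_3 = 0.
Hence M_0 = 0, M_1 = -135/22, M_2 = 243/22, M_3 = 0.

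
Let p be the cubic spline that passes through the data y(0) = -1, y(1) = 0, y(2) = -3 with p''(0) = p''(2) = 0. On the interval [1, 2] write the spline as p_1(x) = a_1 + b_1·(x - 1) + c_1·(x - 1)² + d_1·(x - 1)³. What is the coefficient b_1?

-1

Write M_i for p''(x_i). With h_i = 1, 1 and divided differences Δ_i = 1, -3, the continuity of p' gives the tridiagonal system
  1·M_0 + 4·M_1 + 1·M_2 = 6(Δ_1 - Δ_0) = -24
Natural end conditions: M_0 = M_2 = 0.
Forward elimination and back-substitution give M_0 = 0, M_1 = -6, M_2 = 0.
On [1, 2], with p_1(x) = a_1 + b_1·(x - 1) + c_1·(x - 1)² + d_1·(x - 1)³: c_1 = M_1/2 = -3, d_1 = (M_2 - M_1)/(6h_1) = 1, b_1 = Δ_1 - h_1(2M_1 + M_2)/6 = -1.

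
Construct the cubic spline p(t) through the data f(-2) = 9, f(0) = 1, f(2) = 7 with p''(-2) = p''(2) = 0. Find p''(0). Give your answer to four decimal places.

Let M_i = p''(x_i). Step sizes h_i = 2, 2; slopes of the chords Δ_i = (y_(i+1) - y_i)/h_i = -4, 3.
  2·M_0 + 8·M_1 + 2·M_2 = 6(Δ_1 - Δ_0) = 42
Natural end conditions: M_0 = M_2 = 0.
Forward elimination and back-substitution give M_0 = 0, M_1 = 21/4, M_2 = 0.

5.2500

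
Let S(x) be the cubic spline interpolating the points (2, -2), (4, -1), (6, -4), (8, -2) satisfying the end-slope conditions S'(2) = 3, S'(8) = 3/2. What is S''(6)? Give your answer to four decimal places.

2.3000

Let M_i = S''(x_i). Step sizes h_i = 2, 2, 2; slopes of the chords Δ_i = (y_(i+1) - y_i)/h_i = 1/2, -3/2, 1.
  2·M_0 + 8·M_1 + 2·M_2 = 6(Δ_1 - Δ_0) = -12
  2·M_1 + 8·M_2 + 2·M_3 = 6(Δ_2 - Δ_1) = 15
Clamped end conditions give two more equations: 2h_0·M_0 + h_0·M_1 = 6(Δ_0 - S'(2)) = -15 and h_2·M_2 + 2h_2·M_3 = 6(S'(8) - Δ_2) = 3.
Hence M_0 = -31/10, M_1 = -13/10, M_2 = 23/10, M_3 = -2/5.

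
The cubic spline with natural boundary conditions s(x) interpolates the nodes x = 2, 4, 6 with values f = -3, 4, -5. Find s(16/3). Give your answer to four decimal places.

-0.8148

Write m_i for s''(x_i). With h_i = 2, 2 and divided differences Δ_i = 7/2, -9/2, the continuity of s' gives the tridiagonal system
  2·m_0 + 8·m_1 + 2·m_2 = 6(Δ_1 - Δ_0) = -48
Natural end conditions: m_0 = m_2 = 0.
Solving the tridiagonal system: m_0 = 0, m_1 = -6, m_2 = 0.
On [4, 6], s(x) = 4 - 1/2·(x - 4) - 3·(x - 4)² + 1/2·(x - 4)³.
With (x - 4) = 4/3: s(16/3) = -22/27.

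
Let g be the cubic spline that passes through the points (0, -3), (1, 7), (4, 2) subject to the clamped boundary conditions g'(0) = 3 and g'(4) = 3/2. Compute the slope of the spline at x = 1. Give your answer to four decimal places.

9.3125

Put m_i = g'' at the i-th knot. Here h = (1, 3) and Δ = (10, -5/3), so the interior equations h_(i-1)·m_(i-1) + 2(h_(i-1)+h_i)·m_i + h_i·m_(i+1) = 6(Δ_i − Δ_(i-1)) read
  1·m_0 + 8·m_1 + 3·m_2 = 6(Δ_1 - Δ_0) = -70
Clamped end conditions give two more equations: 2h_0·m_0 + h_0·m_1 = 6(Δ_0 - g'(0)) = 42 and h_1·m_1 + 2h_1·m_2 = 6(g'(4) - Δ_1) = 19.
Solving: m_0 = 235/8, m_1 = -67/4, m_2 = 277/24.
On [1, 4], g'(x) = b_1 + 2c_1·(x - 1) + 3d_1·(x - 1)² with b_1 = Δ_1 - h_1(2m_1 + m_2)/6 = 149/16, c_1 = m_1/2 = -67/8, d_1 = (m_2 - m_1)/(6h_1) = 679/432. So g'(1) = 149/16.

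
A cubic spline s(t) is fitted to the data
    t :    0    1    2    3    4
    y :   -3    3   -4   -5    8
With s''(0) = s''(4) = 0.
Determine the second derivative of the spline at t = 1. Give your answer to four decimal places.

Let σ_i = s''(x_i). Step sizes h_i = 1, 1, 1, 1; slopes of the chords Δ_i = (y_(i+1) - y_i)/h_i = 6, -7, -1, 13.
  1·σ_0 + 4·σ_1 + 1·σ_2 = 6(Δ_1 - Δ_0) = -78
  1·σ_1 + 4·σ_2 + 1·σ_3 = 6(Δ_2 - Δ_1) = 36
  1·σ_2 + 4·σ_3 + 1·σ_4 = 6(Δ_3 - Δ_2) = 84
Natural end conditions: σ_0 = σ_4 = 0.
Solving: σ_0 = 0, σ_1 = -615/28, σ_2 = 69/7, σ_3 = 519/28, σ_4 = 0.

-21.9643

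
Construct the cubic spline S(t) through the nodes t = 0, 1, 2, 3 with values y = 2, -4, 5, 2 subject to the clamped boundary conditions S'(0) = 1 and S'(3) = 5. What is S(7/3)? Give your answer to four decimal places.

4.2864

With M_i denoting the second derivative at x_i, h_i = 1, 1, 1, and Δ_i = (y_(i+1) − y_i)/h_i = -6, 9, -3:
  1·M_0 + 4·M_1 + 1·M_2 = 6(Δ_1 - Δ_0) = 90
  1·M_1 + 4·M_2 + 1·M_3 = 6(Δ_2 - Δ_1) = -72
Clamped end conditions give two more equations: 2h_0·M_0 + h_0·M_1 = 6(Δ_0 - S'(0)) = -42 and h_2·M_2 + 2h_2·M_3 = 6(S'(3) - Δ_2) = 48.
Solving: M_0 = -638/15, M_1 = 646/15, M_2 = -596/15, M_3 = 658/15.
On [2, 3], S(t) = 5 + 44/15·(t - 2) - 298/15·(t - 2)² + 209/15·(t - 2)³.
With (t - 2) = 1/3: S(7/3) = 1736/405.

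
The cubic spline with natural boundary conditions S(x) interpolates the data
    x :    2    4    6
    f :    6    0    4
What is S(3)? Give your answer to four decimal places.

Let σ_i = S''(x_i). Step sizes h_i = 2, 2; slopes of the chords Δ_i = (y_(i+1) - y_i)/h_i = -3, 2.
  2·σ_0 + 8·σ_1 + 2·σ_2 = 6(Δ_1 - Δ_0) = 30
Natural end conditions: σ_0 = σ_2 = 0.
Solving the tridiagonal system: σ_0 = 0, σ_1 = 15/4, σ_2 = 0.
On [2, 4], S(x) = 6 - 17/4·(x - 2) + 0·(x - 2)² + 5/16·(x - 2)³.
With (x - 2) = 1: S(3) = 33/16.

2.0625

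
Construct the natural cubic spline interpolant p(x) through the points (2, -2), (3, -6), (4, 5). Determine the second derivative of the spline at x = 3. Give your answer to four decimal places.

Write m_i for p''(x_i). With h_i = 1, 1 and divided differences Δ_i = -4, 11, the continuity of p' gives the tridiagonal system
  1·m_0 + 4·m_1 + 1·m_2 = 6(Δ_1 - Δ_0) = 90
Natural end conditions: m_0 = m_2 = 0.
Solving the tridiagonal system: m_0 = 0, m_1 = 45/2, m_2 = 0.

22.5000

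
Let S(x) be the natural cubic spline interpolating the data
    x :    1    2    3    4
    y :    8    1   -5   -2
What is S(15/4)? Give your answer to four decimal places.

-3.2969

Write M_i for S''(x_i). With h_i = 1, 1, 1 and divided differences Δ_i = -7, -6, 3, the continuity of S' gives the tridiagonal system
  1·M_0 + 4·M_1 + 1·M_2 = 6(Δ_1 - Δ_0) = 6
  1·M_1 + 4·M_2 + 1·M_3 = 6(Δ_2 - Δ_1) = 54
Natural end conditions: M_0 = M_3 = 0.
Solving the tridiagonal system: M_0 = 0, M_1 = -2, M_2 = 14, M_3 = 0.
On [3, 4], S(x) = -5 - 5/3·(x - 3) + 7·(x - 3)² - 7/3·(x - 3)³.
With (x - 3) = 3/4: S(15/4) = -211/64.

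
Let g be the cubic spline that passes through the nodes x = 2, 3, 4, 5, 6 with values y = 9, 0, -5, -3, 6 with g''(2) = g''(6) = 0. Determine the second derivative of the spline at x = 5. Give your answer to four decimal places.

8.6786

With M_i denoting the second derivative at x_i, h_i = 1, 1, 1, 1, and Δ_i = (y_(i+1) − y_i)/h_i = -9, -5, 2, 9:
  1·M_0 + 4·M_1 + 1·M_2 = 6(Δ_1 - Δ_0) = 24
  1·M_1 + 4·M_2 + 1·M_3 = 6(Δ_2 - Δ_1) = 42
  1·M_2 + 4·M_3 + 1·M_4 = 6(Δ_3 - Δ_2) = 42
Natural end conditions: M_0 = M_4 = 0.
Solving: M_0 = 0, M_1 = 117/28, M_2 = 51/7, M_3 = 243/28, M_4 = 0.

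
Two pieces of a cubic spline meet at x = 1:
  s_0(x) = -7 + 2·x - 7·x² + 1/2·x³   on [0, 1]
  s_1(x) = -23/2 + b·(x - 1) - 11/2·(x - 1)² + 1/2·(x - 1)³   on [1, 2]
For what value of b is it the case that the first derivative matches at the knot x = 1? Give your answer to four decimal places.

s_0'(x) = 2 - 14·x + 3/2·x², so s_0'(1) = -21/2. On the right, s_1'(1) = b, so b = -21/2.

-10.5000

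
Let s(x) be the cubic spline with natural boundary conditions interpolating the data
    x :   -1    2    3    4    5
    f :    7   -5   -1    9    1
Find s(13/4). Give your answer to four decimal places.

1.8483

Write σ_i for s''(x_i). With h_i = 3, 1, 1, 1 and divided differences Δ_i = -4, 4, 10, -8, the continuity of s' gives the tridiagonal system
  3·σ_0 + 8·σ_1 + 1·σ_2 = 6(Δ_1 - Δ_0) = 48
  1·σ_1 + 4·σ_2 + 1·σ_3 = 6(Δ_2 - Δ_1) = 36
  1·σ_2 + 4·σ_3 + 1·σ_4 = 6(Δ_3 - Δ_2) = -108
Natural end conditions: σ_0 = σ_4 = 0.
Solving: σ_0 = 0, σ_1 = 117/29, σ_2 = 456/29, σ_3 = -897/29, σ_4 = 0.
On [3, 4], s(x) = -1 + 575/58·(x - 3) + 228/29·(x - 3)² - 451/58·(x - 3)³.
With (x - 3) = 1/4: s(13/4) = 6861/3712.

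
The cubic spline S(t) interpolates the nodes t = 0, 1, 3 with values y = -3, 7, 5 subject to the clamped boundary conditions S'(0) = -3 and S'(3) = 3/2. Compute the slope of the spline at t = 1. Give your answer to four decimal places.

10.2500

Put m_i = S'' at the i-th knot. Here h = (1, 2) and Δ = (10, -1), so the interior equations h_(i-1)·m_(i-1) + 2(h_(i-1)+h_i)·m_i + h_i·m_(i+1) = 6(Δ_i − Δ_(i-1)) read
  1·m_0 + 6·m_1 + 2·m_2 = 6(Δ_1 - Δ_0) = -66
Clamped end conditions give two more equations: 2h_0·m_0 + h_0·m_1 = 6(Δ_0 - S'(0)) = 78 and h_1·m_1 + 2h_1·m_2 = 6(S'(3) - Δ_1) = 15.
Solving the tridiagonal system: m_0 = 103/2, m_1 = -25, m_2 = 65/4.
On [1, 3], S'(t) = b_1 + 2c_1·(t - 1) + 3d_1·(t - 1)² with b_1 = Δ_1 - h_1(2m_1 + m_2)/6 = 41/4, c_1 = m_1/2 = -25/2, d_1 = (m_2 - m_1)/(6h_1) = 55/16. So S'(1) = 41/4.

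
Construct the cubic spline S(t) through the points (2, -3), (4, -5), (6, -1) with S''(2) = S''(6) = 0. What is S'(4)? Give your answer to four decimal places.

0.5000

With M_i denoting the second derivative at x_i, h_i = 2, 2, and Δ_i = (y_(i+1) − y_i)/h_i = -1, 2:
  2·M_0 + 8·M_1 + 2·M_2 = 6(Δ_1 - Δ_0) = 18
Natural end conditions: M_0 = M_2 = 0.
Solving: M_0 = 0, M_1 = 9/4, M_2 = 0.
On [4, 6], S'(t) = b_1 + 2c_1·(t - 4) + 3d_1·(t - 4)² with b_1 = Δ_1 - h_1(2M_1 + M_2)/6 = 1/2, c_1 = M_1/2 = 9/8, d_1 = (M_2 - M_1)/(6h_1) = -3/16. So S'(4) = 1/2.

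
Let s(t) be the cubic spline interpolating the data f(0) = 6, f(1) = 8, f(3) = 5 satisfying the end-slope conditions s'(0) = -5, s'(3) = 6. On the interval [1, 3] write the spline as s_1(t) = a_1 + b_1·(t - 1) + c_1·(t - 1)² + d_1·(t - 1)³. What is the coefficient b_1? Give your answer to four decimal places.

With M_i denoting the second derivative at x_i, h_i = 1, 2, and Δ_i = (y_(i+1) − y_i)/h_i = 2, -3/2:
  1·M_0 + 6·M_1 + 2·M_2 = 6(Δ_1 - Δ_0) = -21
Clamped end conditions give two more equations: 2h_0·M_0 + h_0·M_1 = 6(Δ_0 - s'(0)) = 42 and h_1·M_1 + 2h_1·M_2 = 6(s'(3) - Δ_1) = 45.
Solving: M_0 = 169/6, M_1 = -43/3, M_2 = 221/12.
On [1, 3], with s_1(t) = a_1 + b_1·(t - 1) + c_1·(t - 1)² + d_1·(t - 1)³: c_1 = M_1/2 = -43/6, d_1 = (M_2 - M_1)/(6h_1) = 131/48, b_1 = Δ_1 - h_1(2M_1 + M_2)/6 = 23/12.

1.9167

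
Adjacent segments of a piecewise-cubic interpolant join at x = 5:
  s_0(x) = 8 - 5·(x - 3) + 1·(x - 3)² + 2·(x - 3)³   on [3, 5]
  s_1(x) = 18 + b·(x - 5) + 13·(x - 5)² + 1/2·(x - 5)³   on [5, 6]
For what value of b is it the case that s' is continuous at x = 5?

23

s_0'(x) = -5 + 2·(x - 3) + 6·(x - 3)², so s_0'(5) = 23. On the right, s_1'(5) = b, so b = 23.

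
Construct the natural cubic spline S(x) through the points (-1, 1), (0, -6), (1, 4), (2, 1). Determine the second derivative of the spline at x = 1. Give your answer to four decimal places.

Write M_i for S''(x_i). With h_i = 1, 1, 1 and divided differences Δ_i = -7, 10, -3, the continuity of S' gives the tridiagonal system
  1·M_0 + 4·M_1 + 1·M_2 = 6(Δ_1 - Δ_0) = 102
  1·M_1 + 4·M_2 + 1·M_3 = 6(Δ_2 - Δ_1) = -78
Natural end conditions: M_0 = M_3 = 0.
Hence M_0 = 0, M_1 = 162/5, M_2 = -138/5, M_3 = 0.

-27.6000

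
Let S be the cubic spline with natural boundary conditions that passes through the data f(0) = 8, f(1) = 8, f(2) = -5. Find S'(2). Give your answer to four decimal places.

With σ_i denoting the second derivative at x_i, h_i = 1, 1, and Δ_i = (y_(i+1) − y_i)/h_i = 0, -13:
  1·σ_0 + 4·σ_1 + 1·σ_2 = 6(Δ_1 - Δ_0) = -78
Natural end conditions: σ_0 = σ_2 = 0.
Hence σ_0 = 0, σ_1 = -39/2, σ_2 = 0.
On [1, 2], S'(t) = b_1 + 2c_1·(t - 1) + 3d_1·(t - 1)² with b_1 = Δ_1 - h_1(2σ_1 + σ_2)/6 = -13/2, c_1 = σ_1/2 = -39/4, d_1 = (σ_2 - σ_1)/(6h_1) = 13/4. So S'(2) = -65/4.

-16.2500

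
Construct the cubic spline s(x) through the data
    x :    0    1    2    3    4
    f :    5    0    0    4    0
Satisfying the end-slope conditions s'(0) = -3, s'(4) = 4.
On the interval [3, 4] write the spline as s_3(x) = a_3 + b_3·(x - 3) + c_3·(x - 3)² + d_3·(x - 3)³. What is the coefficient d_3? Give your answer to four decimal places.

9.8571

Let M_i = s''(x_i). Step sizes h_i = 1, 1, 1, 1; slopes of the chords Δ_i = (y_(i+1) - y_i)/h_i = -5, 0, 4, -4.
  1·M_0 + 4·M_1 + 1·M_2 = 6(Δ_1 - Δ_0) = 30
  1·M_1 + 4·M_2 + 1·M_3 = 6(Δ_2 - Δ_1) = 24
  1·M_2 + 4·M_3 + 1·M_4 = 6(Δ_3 - Δ_2) = -48
Clamped end conditions give two more equations: 2h_0·M_0 + h_0·M_1 = 6(Δ_0 - s'(0)) = -12 and h_3·M_3 + 2h_3·M_4 = 6(s'(4) - Δ_3) = 48.
Forward elimination and back-substitution give M_0 = -68/7, M_1 = 52/7, M_2 = 10, M_3 = -164/7, M_4 = 250/7.
On [3, 4], with s_3(x) = a_3 + b_3·(x - 3) + c_3·(x - 3)² + d_3·(x - 3)³: c_3 = M_3/2 = -82/7, d_3 = (M_4 - M_3)/(6h_3) = 69/7, b_3 = Δ_3 - h_3(2M_3 + M_4)/6 = -15/7.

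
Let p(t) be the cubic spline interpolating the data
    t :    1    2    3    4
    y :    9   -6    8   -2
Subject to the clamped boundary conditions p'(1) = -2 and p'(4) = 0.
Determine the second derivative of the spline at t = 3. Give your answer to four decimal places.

Put m_i = p'' at the i-th knot. Here h = (1, 1, 1) and Δ = (-15, 14, -10), so the interior equations h_(i-1)·m_(i-1) + 2(h_(i-1)+h_i)·m_i + h_i·m_(i+1) = 6(Δ_i − Δ_(i-1)) read
  1·m_0 + 4·m_1 + 1·m_2 = 6(Δ_1 - Δ_0) = 174
  1·m_1 + 4·m_2 + 1·m_3 = 6(Δ_2 - Δ_1) = -144
Clamped end conditions give two more equations: 2h_0·m_0 + h_0·m_1 = 6(Δ_0 - p'(1)) = -78 and h_2·m_2 + 2h_2·m_3 = 6(p'(4) - Δ_2) = 60.
Hence m_0 = -1198/15, m_1 = 1226/15, m_2 = -1096/15, m_3 = 998/15.

-73.0667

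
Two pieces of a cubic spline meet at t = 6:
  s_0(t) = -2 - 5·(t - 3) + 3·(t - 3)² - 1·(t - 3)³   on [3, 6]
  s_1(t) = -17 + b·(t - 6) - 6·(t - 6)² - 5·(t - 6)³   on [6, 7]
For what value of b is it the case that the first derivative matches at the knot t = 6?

-14

s_0'(t) = -5 + 6·(t - 3) - 3·(t - 3)², so s_0'(6) = -14. On the right, s_1'(6) = b, so b = -14.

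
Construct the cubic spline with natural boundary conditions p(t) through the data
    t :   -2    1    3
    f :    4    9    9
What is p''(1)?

With M_i denoting the second derivative at x_i, h_i = 3, 2, and Δ_i = (y_(i+1) − y_i)/h_i = 5/3, 0:
  3·M_0 + 10·M_1 + 2·M_2 = 6(Δ_1 - Δ_0) = -10
Natural end conditions: M_0 = M_2 = 0.
Solving the tridiagonal system: M_0 = 0, M_1 = -1, M_2 = 0.

-1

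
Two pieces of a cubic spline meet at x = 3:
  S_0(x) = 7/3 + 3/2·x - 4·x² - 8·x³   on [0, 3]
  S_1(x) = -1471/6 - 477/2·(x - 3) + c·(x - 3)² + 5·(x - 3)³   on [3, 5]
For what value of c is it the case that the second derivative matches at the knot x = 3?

S_0''(x) = -8 - 48·x, so S_0''(3) = -152. On the right, S_1''(3) = 2c, so c = -76.

-76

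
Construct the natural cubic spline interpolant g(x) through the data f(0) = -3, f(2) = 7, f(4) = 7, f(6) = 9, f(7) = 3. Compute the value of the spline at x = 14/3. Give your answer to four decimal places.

8.3207

Put σ_i = g'' at the i-th knot. Here h = (2, 2, 2, 1) and Δ = (5, 0, 1, -6), so the interior equations h_(i-1)·σ_(i-1) + 2(h_(i-1)+h_i)·σ_i + h_i·σ_(i+1) = 6(Δ_i − Δ_(i-1)) read
  2·σ_0 + 8·σ_1 + 2·σ_2 = 6(Δ_1 - Δ_0) = -30
  2·σ_1 + 8·σ_2 + 2·σ_3 = 6(Δ_2 - Δ_1) = 6
  2·σ_2 + 6·σ_3 + 1·σ_4 = 6(Δ_3 - Δ_2) = -42
Natural end conditions: σ_0 = σ_4 = 0.
Forward elimination and back-substitution give σ_0 = 0, σ_1 = -195/41, σ_2 = 165/41, σ_3 = -342/41, σ_4 = 0.
On [4, 6], g(x) = 7 + 45/41·(x - 4) + 165/82·(x - 4)² - 169/164·(x - 4)³.
With (x - 4) = 2/3: g(14/3) = 9211/1107.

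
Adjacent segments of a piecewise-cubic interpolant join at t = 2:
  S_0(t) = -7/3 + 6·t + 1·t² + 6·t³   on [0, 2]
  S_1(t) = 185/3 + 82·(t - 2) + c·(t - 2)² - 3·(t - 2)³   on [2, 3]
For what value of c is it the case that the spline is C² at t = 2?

S_0''(t) = 2 + 36·t, so S_0''(2) = 74. On the right, S_1''(2) = 2c, so c = 37.

37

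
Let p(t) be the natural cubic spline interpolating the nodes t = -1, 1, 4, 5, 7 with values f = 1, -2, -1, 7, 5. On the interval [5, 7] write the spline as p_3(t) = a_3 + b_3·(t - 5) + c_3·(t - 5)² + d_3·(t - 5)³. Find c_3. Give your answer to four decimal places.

-5.1214

Put m_i = p'' at the i-th knot. Here h = (2, 3, 1, 2) and Δ = (-3/2, 1/3, 8, -1), so the interior equations h_(i-1)·m_(i-1) + 2(h_(i-1)+h_i)·m_i + h_i·m_(i+1) = 6(Δ_i − Δ_(i-1)) read
  2·m_0 + 10·m_1 + 3·m_2 = 6(Δ_1 - Δ_0) = 11
  3·m_1 + 8·m_2 + 1·m_3 = 6(Δ_2 - Δ_1) = 46
  1·m_2 + 6·m_3 + 2·m_4 = 6(Δ_3 - Δ_2) = -54
Natural end conditions: m_0 = m_4 = 0.
Hence m_0 = 0, m_1 = -473/416, m_2 = 1551/208, m_3 = -4261/416, m_4 = 0.
On [5, 7], with p_3(t) = a_3 + b_3·(t - 5) + c_3·(t - 5)² + d_3·(t - 5)³: c_3 = m_3/2 = -4261/832, d_3 = (m_4 - m_3)/(6h_3) = 4261/4992, b_3 = Δ_3 - h_3(2m_3 + m_4)/6 = 3637/624.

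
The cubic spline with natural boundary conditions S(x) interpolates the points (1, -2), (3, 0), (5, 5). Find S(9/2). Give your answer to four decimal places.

Write M_i for S''(x_i). With h_i = 2, 2 and divided differences Δ_i = 1, 5/2, the continuity of S' gives the tridiagonal system
  2·M_0 + 8·M_1 + 2·M_2 = 6(Δ_1 - Δ_0) = 9
Natural end conditions: M_0 = M_2 = 0.
Solving the tridiagonal system: M_0 = 0, M_1 = 9/8, M_2 = 0.
On [3, 5], S(x) = 0 + 7/4·(x - 3) + 9/16·(x - 3)² - 3/32·(x - 3)³.
With (x - 3) = 3/2: S(9/2) = 915/256.

3.5742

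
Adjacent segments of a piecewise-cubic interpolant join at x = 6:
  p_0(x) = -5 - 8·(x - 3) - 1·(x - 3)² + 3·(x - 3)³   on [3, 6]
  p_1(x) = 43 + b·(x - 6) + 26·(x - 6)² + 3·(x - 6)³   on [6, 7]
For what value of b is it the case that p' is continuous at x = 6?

67

p_0'(x) = -8 - 2·(x - 3) + 9·(x - 3)², so p_0'(6) = 67. On the right, p_1'(6) = b, so b = 67.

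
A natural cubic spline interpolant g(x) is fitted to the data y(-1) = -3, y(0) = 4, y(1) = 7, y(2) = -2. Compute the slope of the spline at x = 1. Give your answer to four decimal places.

-3.1333

Write σ_i for g''(x_i). With h_i = 1, 1, 1 and divided differences Δ_i = 7, 3, -9, the continuity of g' gives the tridiagonal system
  1·σ_0 + 4·σ_1 + 1·σ_2 = 6(Δ_1 - Δ_0) = -24
  1·σ_1 + 4·σ_2 + 1·σ_3 = 6(Δ_2 - Δ_1) = -72
Natural end conditions: σ_0 = σ_3 = 0.
Forward elimination and back-substitution give σ_0 = 0, σ_1 = -8/5, σ_2 = -88/5, σ_3 = 0.
On [1, 2], g'(x) = b_2 + 2c_2·(x - 1) + 3d_2·(x - 1)² with b_2 = Δ_2 - h_2(2σ_2 + σ_3)/6 = -47/15, c_2 = σ_2/2 = -44/5, d_2 = (σ_3 - σ_2)/(6h_2) = 44/15. So g'(1) = -47/15.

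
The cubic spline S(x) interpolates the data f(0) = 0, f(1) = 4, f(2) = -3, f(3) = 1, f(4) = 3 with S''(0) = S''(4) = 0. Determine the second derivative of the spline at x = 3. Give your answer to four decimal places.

-9.1071

With M_i denoting the second derivative at x_i, h_i = 1, 1, 1, 1, and Δ_i = (y_(i+1) − y_i)/h_i = 4, -7, 4, 2:
  1·M_0 + 4·M_1 + 1·M_2 = 6(Δ_1 - Δ_0) = -66
  1·M_1 + 4·M_2 + 1·M_3 = 6(Δ_2 - Δ_1) = 66
  1·M_2 + 4·M_3 + 1·M_4 = 6(Δ_3 - Δ_2) = -12
Natural end conditions: M_0 = M_4 = 0.
Hence M_0 = 0, M_1 = -633/28, M_2 = 171/7, M_3 = -255/28, M_4 = 0.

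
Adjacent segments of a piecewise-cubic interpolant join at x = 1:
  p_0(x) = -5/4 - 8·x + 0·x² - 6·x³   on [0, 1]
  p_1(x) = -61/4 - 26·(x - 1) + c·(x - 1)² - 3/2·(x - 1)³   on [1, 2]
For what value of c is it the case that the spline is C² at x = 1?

p_0''(x) = 0 - 36·x, so p_0''(1) = -36. On the right, p_1''(1) = 2c, so c = -18.

-18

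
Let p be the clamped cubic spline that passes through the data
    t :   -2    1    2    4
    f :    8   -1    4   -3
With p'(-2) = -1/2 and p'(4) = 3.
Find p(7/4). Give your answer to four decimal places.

Put m_i = p'' at the i-th knot. Here h = (3, 1, 2) and Δ = (-3, 5, -7/2), so the interior equations h_(i-1)·m_(i-1) + 2(h_(i-1)+h_i)·m_i + h_i·m_(i+1) = 6(Δ_i − Δ_(i-1)) read
  3·m_0 + 8·m_1 + 1·m_2 = 6(Δ_1 - Δ_0) = 48
  1·m_1 + 6·m_2 + 2·m_3 = 6(Δ_2 - Δ_1) = -51
Clamped end conditions give two more equations: 2h_0·m_0 + h_0·m_1 = 6(Δ_0 - p'(-2)) = -15 and h_2·m_2 + 2h_2·m_3 = 6(p'(4) - Δ_2) = 39.
Solving the tridiagonal system: m_0 = -337/42, m_1 = 232/21, m_2 = -685/42, m_3 = 376/21.
On [1, 2], p(t) = -1 + 113/28·(t - 1) + 116/21·(t - 1)² - 383/84·(t - 1)³.
With (t - 1) = 3/4: p(7/4) = 5753/1792.

3.2104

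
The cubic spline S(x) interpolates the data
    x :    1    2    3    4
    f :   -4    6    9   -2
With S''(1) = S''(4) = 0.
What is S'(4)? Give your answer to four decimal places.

Write M_i for S''(x_i). With h_i = 1, 1, 1 and divided differences Δ_i = 10, 3, -11, the continuity of S' gives the tridiagonal system
  1·M_0 + 4·M_1 + 1·M_2 = 6(Δ_1 - Δ_0) = -42
  1·M_1 + 4·M_2 + 1·M_3 = 6(Δ_2 - Δ_1) = -84
Natural end conditions: M_0 = M_3 = 0.
Hence M_0 = 0, M_1 = -28/5, M_2 = -98/5, M_3 = 0.
On [3, 4], S'(x) = b_2 + 2c_2·(x - 3) + 3d_2·(x - 3)² with b_2 = Δ_2 - h_2(2M_2 + M_3)/6 = -67/15, c_2 = M_2/2 = -49/5, d_2 = (M_3 - M_2)/(6h_2) = 49/15. So S'(4) = -214/15.

-14.2667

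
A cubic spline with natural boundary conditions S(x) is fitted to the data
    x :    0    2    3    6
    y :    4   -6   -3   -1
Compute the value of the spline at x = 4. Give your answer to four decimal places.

-0.7730

With M_i denoting the second derivative at x_i, h_i = 2, 1, 3, and Δ_i = (y_(i+1) − y_i)/h_i = -5, 3, 2/3:
  2·M_0 + 6·M_1 + 1·M_2 = 6(Δ_1 - Δ_0) = 48
  1·M_1 + 8·M_2 + 3·M_3 = 6(Δ_2 - Δ_1) = -14
Natural end conditions: M_0 = M_3 = 0.
Solving: M_0 = 0, M_1 = 398/47, M_2 = -132/47, M_3 = 0.
On [3, 6], S(x) = -3 + 490/141·(x - 3) - 66/47·(x - 3)² + 22/141·(x - 3)³.
With (x - 3) = 1: S(4) = -109/141.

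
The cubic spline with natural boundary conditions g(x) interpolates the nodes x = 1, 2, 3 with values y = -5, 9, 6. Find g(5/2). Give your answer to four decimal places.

Write M_i for g''(x_i). With h_i = 1, 1 and divided differences Δ_i = 14, -3, the continuity of g' gives the tridiagonal system
  1·M_0 + 4·M_1 + 1·M_2 = 6(Δ_1 - Δ_0) = -102
Natural end conditions: M_0 = M_2 = 0.
Hence M_0 = 0, M_1 = -51/2, M_2 = 0.
On [2, 3], g(x) = 9 + 11/2·(x - 2) - 51/4·(x - 2)² + 17/4·(x - 2)³.
With (x - 2) = 1/2: g(5/2) = 291/32.

9.0938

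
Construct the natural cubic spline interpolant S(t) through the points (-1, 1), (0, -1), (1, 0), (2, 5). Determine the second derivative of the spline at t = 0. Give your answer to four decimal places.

Let m_i = S''(x_i). Step sizes h_i = 1, 1, 1; slopes of the chords Δ_i = (y_(i+1) - y_i)/h_i = -2, 1, 5.
  1·m_0 + 4·m_1 + 1·m_2 = 6(Δ_1 - Δ_0) = 18
  1·m_1 + 4·m_2 + 1·m_3 = 6(Δ_2 - Δ_1) = 24
Natural end conditions: m_0 = m_3 = 0.
Solving: m_0 = 0, m_1 = 16/5, m_2 = 26/5, m_3 = 0.

3.2000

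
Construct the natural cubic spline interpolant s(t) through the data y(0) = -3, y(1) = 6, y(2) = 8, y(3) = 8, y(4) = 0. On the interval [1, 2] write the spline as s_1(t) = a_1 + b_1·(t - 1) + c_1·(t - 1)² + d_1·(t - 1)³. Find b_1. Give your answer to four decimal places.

Write σ_i for s''(x_i). With h_i = 1, 1, 1, 1 and divided differences Δ_i = 9, 2, 0, -8, the continuity of s' gives the tridiagonal system
  1·σ_0 + 4·σ_1 + 1·σ_2 = 6(Δ_1 - Δ_0) = -42
  1·σ_1 + 4·σ_2 + 1·σ_3 = 6(Δ_2 - Δ_1) = -12
  1·σ_2 + 4·σ_3 + 1·σ_4 = 6(Δ_3 - Δ_2) = -48
Natural end conditions: σ_0 = σ_4 = 0.
Solving: σ_0 = 0, σ_1 = -45/4, σ_2 = 3, σ_3 = -51/4, σ_4 = 0.
On [1, 2], with s_1(t) = a_1 + b_1·(t - 1) + c_1·(t - 1)² + d_1·(t - 1)³: c_1 = σ_1/2 = -45/8, d_1 = (σ_2 - σ_1)/(6h_1) = 19/8, b_1 = Δ_1 - h_1(2σ_1 + σ_2)/6 = 21/4.

5.2500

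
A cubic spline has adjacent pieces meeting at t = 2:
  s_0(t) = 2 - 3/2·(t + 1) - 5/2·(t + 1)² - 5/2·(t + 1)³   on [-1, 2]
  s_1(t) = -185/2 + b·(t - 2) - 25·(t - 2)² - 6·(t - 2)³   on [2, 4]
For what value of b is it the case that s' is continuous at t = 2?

-84

s_0'(t) = -3/2 - 5·(t + 1) - 15/2·(t + 1)², so s_0'(2) = -84. On the right, s_1'(2) = b, so b = -84.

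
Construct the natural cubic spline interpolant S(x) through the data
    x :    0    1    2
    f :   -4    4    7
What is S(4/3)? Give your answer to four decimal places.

5.4630

Let m_i = S''(x_i). Step sizes h_i = 1, 1; slopes of the chords Δ_i = (y_(i+1) - y_i)/h_i = 8, 3.
  1·m_0 + 4·m_1 + 1·m_2 = 6(Δ_1 - Δ_0) = -30
Natural end conditions: m_0 = m_2 = 0.
Solving the tridiagonal system: m_0 = 0, m_1 = -15/2, m_2 = 0.
On [1, 2], S(x) = 4 + 11/2·(x - 1) - 15/4·(x - 1)² + 5/4·(x - 1)³.
With (x - 1) = 1/3: S(4/3) = 295/54.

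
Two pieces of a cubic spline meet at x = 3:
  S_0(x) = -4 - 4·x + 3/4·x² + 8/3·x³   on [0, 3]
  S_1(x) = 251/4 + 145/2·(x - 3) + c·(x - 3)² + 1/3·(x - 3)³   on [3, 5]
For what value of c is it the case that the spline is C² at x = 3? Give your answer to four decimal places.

24.7500

S_0''(x) = 3/2 + 16·x, so S_0''(3) = 99/2. On the right, S_1''(3) = 2c, so c = 99/4.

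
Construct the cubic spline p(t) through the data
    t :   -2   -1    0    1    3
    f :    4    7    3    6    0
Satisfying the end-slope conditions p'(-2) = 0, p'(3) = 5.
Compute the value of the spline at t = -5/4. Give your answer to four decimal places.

With σ_i denoting the second derivative at x_i, h_i = 1, 1, 1, 2, and Δ_i = (y_(i+1) − y_i)/h_i = 3, -4, 3, -3:
  1·σ_0 + 4·σ_1 + 1·σ_2 = 6(Δ_1 - Δ_0) = -42
  1·σ_1 + 4·σ_2 + 1·σ_3 = 6(Δ_2 - Δ_1) = 42
  1·σ_2 + 6·σ_3 + 2·σ_4 = 6(Δ_3 - Δ_2) = -36
Clamped end conditions give two more equations: 2h_0·σ_0 + h_0·σ_1 = 6(Δ_0 - p'(-2)) = 18 and h_3·σ_3 + 2h_3·σ_4 = 6(p'(3) - Δ_3) = 48.
Hence σ_0 = 782/41, σ_1 = -826/41, σ_2 = 800/41, σ_3 = -652/41, σ_4 = 818/41.
On [-2, -1], p(t) = 4 + 0·(t + 2) + 391/41·(t + 2)² - 268/41·(t + 2)³.
With (t + 2) = 3/4: p(-5/4) = 2167/328.

6.6067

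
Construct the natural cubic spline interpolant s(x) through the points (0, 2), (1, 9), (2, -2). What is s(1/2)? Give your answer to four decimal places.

Put σ_i = s'' at the i-th knot. Here h = (1, 1) and Δ = (7, -11), so the interior equations h_(i-1)·σ_(i-1) + 2(h_(i-1)+h_i)·σ_i + h_i·σ_(i+1) = 6(Δ_i − Δ_(i-1)) read
  1·σ_0 + 4·σ_1 + 1·σ_2 = 6(Δ_1 - Δ_0) = -108
Natural end conditions: σ_0 = σ_2 = 0.
Solving: σ_0 = 0, σ_1 = -27, σ_2 = 0.
On [0, 1], s(x) = 2 + 23/2·x + 0·x² - 9/2·x³.
With x = 1/2: s(1/2) = 115/16.

7.1875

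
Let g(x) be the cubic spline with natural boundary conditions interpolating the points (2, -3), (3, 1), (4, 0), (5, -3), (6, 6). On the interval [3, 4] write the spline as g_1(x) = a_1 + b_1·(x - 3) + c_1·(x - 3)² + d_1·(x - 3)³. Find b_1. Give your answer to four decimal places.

2.0357

Let σ_i = g''(x_i). Step sizes h_i = 1, 1, 1, 1; slopes of the chords Δ_i = (y_(i+1) - y_i)/h_i = 4, -1, -3, 9.
  1·σ_0 + 4·σ_1 + 1·σ_2 = 6(Δ_1 - Δ_0) = -30
  1·σ_1 + 4·σ_2 + 1·σ_3 = 6(Δ_2 - Δ_1) = -12
  1·σ_2 + 4·σ_3 + 1·σ_4 = 6(Δ_3 - Δ_2) = 72
Natural end conditions: σ_0 = σ_4 = 0.
Solving the tridiagonal system: σ_0 = 0, σ_1 = -165/28, σ_2 = -45/7, σ_3 = 549/28, σ_4 = 0.
On [3, 4], with g_1(x) = a_1 + b_1·(x - 3) + c_1·(x - 3)² + d_1·(x - 3)³: c_1 = σ_1/2 = -165/56, d_1 = (σ_2 - σ_1)/(6h_1) = -5/56, b_1 = Δ_1 - h_1(2σ_1 + σ_2)/6 = 57/28.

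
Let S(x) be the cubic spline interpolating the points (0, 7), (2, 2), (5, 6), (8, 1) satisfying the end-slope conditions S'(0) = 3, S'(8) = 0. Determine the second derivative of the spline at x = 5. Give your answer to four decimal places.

With m_i denoting the second derivative at x_i, h_i = 2, 3, 3, and Δ_i = (y_(i+1) − y_i)/h_i = -5/2, 4/3, -5/3:
  2·m_0 + 10·m_1 + 3·m_2 = 6(Δ_1 - Δ_0) = 23
  3·m_1 + 12·m_2 + 3·m_3 = 6(Δ_2 - Δ_1) = -18
Clamped end conditions give two more equations: 2h_0·m_0 + h_0·m_1 = 6(Δ_0 - S'(0)) = -33 and h_2·m_2 + 2h_2·m_3 = 6(S'(8) - Δ_2) = 10.
Solving the tridiagonal system: m_0 = -421/38, m_1 = 215/38, m_2 = -217/57, m_3 = 407/114.

-3.8070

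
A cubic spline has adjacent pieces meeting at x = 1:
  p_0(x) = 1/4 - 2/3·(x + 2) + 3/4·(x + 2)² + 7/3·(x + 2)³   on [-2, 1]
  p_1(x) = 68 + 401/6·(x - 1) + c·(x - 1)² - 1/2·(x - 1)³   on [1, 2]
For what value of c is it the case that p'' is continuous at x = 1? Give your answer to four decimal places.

p_0''(x) = 3/2 + 14·(x + 2), so p_0''(1) = 87/2. On the right, p_1''(1) = 2c, so c = 87/4.

21.7500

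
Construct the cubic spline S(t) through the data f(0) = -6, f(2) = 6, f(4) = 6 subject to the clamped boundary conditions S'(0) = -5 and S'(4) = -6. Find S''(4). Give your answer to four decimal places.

-4.7500

With M_i denoting the second derivative at x_i, h_i = 2, 2, and Δ_i = (y_(i+1) − y_i)/h_i = 6, 0:
  2·M_0 + 8·M_1 + 2·M_2 = 6(Δ_1 - Δ_0) = -36
Clamped end conditions give two more equations: 2h_0·M_0 + h_0·M_1 = 6(Δ_0 - S'(0)) = 66 and h_1·M_1 + 2h_1·M_2 = 6(S'(4) - Δ_1) = -36.
Hence M_0 = 83/4, M_1 = -17/2, M_2 = -19/4.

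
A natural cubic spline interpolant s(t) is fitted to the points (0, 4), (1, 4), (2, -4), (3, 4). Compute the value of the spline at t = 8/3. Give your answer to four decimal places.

Let M_i = s''(x_i). Step sizes h_i = 1, 1, 1; slopes of the chords Δ_i = (y_(i+1) - y_i)/h_i = 0, -8, 8.
  1·M_0 + 4·M_1 + 1·M_2 = 6(Δ_1 - Δ_0) = -48
  1·M_1 + 4·M_2 + 1·M_3 = 6(Δ_2 - Δ_1) = 96
Natural end conditions: M_0 = M_3 = 0.
Solving: M_0 = 0, M_1 = -96/5, M_2 = 144/5, M_3 = 0.
On [2, 3], s(t) = -4 - 8/5·(t - 2) + 72/5·(t - 2)² - 24/5·(t - 2)³.
With (t - 2) = 2/3: s(8/3) = -4/45.

-0.0889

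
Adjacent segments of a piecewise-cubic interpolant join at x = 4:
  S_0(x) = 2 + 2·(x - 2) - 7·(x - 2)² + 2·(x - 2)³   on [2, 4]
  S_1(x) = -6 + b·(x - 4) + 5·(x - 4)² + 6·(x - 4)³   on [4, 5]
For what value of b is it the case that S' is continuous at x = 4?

S_0'(x) = 2 - 14·(x - 2) + 6·(x - 2)², so S_0'(4) = -2. On the right, S_1'(4) = b, so b = -2.

-2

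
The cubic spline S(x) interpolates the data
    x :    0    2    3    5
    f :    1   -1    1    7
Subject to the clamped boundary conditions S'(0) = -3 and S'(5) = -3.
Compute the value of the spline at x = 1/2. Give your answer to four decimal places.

-0.2266

With m_i denoting the second derivative at x_i, h_i = 2, 1, 2, and Δ_i = (y_(i+1) − y_i)/h_i = -1, 2, 3:
  2·m_0 + 6·m_1 + 1·m_2 = 6(Δ_1 - Δ_0) = 18
  1·m_1 + 6·m_2 + 2·m_3 = 6(Δ_2 - Δ_1) = 6
Clamped end conditions give two more equations: 2h_0·m_0 + h_0·m_1 = 6(Δ_0 - S'(0)) = 12 and h_2·m_2 + 2h_2·m_3 = 6(S'(5) - Δ_2) = -36.
Solving the tridiagonal system: m_0 = 9/4, m_1 = 3/2, m_2 = 9/2, m_3 = -45/4.
On [0, 2], S(x) = 1 - 3·x + 9/8·x² - 1/16·x³.
With x = 1/2: S(1/2) = -29/128.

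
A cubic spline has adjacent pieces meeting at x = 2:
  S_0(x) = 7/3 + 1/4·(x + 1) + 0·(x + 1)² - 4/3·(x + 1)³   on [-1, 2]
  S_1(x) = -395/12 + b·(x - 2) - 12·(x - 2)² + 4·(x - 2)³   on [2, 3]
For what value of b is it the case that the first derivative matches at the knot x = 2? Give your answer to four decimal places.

S_0'(x) = 1/4 + 0·(x + 1) - 4·(x + 1)², so S_0'(2) = -143/4. On the right, S_1'(2) = b, so b = -143/4.

-35.7500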